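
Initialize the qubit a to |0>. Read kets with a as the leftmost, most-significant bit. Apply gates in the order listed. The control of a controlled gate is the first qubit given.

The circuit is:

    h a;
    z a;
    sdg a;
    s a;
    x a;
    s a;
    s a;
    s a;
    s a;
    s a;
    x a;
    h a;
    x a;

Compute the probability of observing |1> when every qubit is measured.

A full measurement returns |1> with probability 1/2. Key observation: the block from step 7 through step 10 cancels to the identity and can be dropped.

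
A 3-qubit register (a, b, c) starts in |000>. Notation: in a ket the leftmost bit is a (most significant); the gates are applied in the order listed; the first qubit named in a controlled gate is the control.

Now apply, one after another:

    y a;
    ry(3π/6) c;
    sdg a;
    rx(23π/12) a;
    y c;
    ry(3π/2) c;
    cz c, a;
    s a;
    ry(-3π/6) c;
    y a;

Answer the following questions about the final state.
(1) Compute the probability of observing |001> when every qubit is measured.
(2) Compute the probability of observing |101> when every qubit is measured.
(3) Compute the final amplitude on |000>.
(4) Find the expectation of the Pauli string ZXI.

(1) Outcome |001> occurs with probability sqrt(2)/16 + sqrt(6)/16 + 1/4.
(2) A full measurement returns |101> with probability -sqrt(6)/16 - sqrt(2)/16 + 1/4.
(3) The amplitude on |000> is -I*sqrt(6*sqrt(2) + 12)/8 - I*sqrt(4 - 2*sqrt(2))/8.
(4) The expectation value of ZXI is 0.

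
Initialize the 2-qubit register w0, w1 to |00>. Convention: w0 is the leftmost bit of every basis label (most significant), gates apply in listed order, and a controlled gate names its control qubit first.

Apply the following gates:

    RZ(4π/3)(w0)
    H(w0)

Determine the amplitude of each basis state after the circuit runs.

The final amplitudes are -sqrt(2)*exp(I*pi/3)/2 on |00>, 0 on |01>, -sqrt(2)*exp(I*pi/3)/2 on |10>, 0 on |11>.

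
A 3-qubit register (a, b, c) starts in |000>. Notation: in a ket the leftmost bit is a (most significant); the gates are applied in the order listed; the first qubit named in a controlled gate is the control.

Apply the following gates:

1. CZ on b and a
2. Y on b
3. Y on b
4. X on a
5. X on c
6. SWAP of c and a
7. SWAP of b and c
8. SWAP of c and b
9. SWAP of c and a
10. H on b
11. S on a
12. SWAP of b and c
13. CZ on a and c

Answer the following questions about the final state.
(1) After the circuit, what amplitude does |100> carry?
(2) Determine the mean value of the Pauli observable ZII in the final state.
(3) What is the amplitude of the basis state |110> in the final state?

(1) The amplitude on |100> is 0.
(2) The expectation value of ZII is -1.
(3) The final state's coefficient on |110> equals sqrt(2)*I/2.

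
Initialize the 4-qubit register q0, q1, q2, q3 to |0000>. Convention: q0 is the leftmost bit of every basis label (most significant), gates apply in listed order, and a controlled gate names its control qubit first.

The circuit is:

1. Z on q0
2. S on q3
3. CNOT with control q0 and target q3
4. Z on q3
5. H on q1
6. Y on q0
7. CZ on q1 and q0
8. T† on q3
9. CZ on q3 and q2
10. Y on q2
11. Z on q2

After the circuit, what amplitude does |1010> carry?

The amplitude on |1010> is sqrt(2)/2.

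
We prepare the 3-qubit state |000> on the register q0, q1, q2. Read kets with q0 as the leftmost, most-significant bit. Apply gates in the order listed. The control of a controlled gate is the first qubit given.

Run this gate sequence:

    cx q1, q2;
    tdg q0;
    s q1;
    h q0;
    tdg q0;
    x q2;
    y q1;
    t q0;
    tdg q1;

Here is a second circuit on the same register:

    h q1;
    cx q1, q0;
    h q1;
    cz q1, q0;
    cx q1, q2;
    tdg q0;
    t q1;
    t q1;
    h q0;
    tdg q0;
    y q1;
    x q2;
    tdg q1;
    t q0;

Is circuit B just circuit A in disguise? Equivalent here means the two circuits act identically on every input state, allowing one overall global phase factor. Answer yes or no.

No: there is an input state on which the two circuits produce genuinely different outputs (not merely differing by a phase).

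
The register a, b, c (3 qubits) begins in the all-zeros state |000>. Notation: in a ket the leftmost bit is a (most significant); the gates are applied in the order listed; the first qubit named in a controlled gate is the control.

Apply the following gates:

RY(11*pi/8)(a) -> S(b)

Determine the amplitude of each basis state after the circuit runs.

The final amplitudes are -cos(5*pi/16) on |000>, sin(5*pi/16) on |100>, and 0 on every other basis state.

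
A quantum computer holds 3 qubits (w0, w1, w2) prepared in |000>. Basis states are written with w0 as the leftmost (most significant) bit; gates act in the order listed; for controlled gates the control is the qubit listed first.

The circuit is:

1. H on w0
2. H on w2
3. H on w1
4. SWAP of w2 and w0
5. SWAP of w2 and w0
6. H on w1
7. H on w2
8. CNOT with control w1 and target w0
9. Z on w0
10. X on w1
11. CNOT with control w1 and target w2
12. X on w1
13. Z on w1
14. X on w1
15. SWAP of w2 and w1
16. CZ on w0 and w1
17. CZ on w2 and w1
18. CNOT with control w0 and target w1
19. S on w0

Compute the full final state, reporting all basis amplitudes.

The resulting statevector has amplitude -sqrt(2)/2 on |011>, -sqrt(2)*I/2 on |101>, and 0 on every other basis state. Key observation: steps 2-7 multiply out to the identity, so the circuit reduces to the remaining gates.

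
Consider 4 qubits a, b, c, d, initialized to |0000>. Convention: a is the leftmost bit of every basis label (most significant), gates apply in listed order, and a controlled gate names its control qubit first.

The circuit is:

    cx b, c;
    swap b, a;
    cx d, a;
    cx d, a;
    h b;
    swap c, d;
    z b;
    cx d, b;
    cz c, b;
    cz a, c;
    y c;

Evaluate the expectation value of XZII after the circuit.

The expectation value of XZII is 0. Key observation: gates 3-4 undo each other exactly, leaving only the rest of the circuit to track.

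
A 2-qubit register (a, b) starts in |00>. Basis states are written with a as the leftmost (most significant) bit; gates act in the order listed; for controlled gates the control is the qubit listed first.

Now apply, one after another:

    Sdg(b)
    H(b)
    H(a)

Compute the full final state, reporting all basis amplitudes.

After the circuit, the state carries amplitude 1/2 on |00>, 1/2 on |01>, 1/2 on |10>, 1/2 on |11>.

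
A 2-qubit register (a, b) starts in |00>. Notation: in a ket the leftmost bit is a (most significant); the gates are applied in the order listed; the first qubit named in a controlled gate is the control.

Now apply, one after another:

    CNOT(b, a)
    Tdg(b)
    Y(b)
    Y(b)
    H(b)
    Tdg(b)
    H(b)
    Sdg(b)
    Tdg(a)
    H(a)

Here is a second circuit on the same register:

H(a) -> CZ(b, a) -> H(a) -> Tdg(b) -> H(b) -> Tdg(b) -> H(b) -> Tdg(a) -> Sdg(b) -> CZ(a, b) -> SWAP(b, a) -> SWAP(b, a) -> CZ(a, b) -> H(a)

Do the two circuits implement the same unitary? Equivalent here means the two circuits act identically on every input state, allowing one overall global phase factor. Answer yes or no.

Yes — the two circuits implement the same unitary up to a global phase.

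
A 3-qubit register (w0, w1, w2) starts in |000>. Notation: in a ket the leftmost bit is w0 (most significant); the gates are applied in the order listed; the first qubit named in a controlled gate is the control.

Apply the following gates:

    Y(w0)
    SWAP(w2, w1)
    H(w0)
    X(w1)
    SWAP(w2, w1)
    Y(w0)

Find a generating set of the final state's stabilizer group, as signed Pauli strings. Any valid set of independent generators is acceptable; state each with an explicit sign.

One valid set of independent stabilizer generators is +XII, +IZI, -IIZ (any independent generating set of the same group is equally correct).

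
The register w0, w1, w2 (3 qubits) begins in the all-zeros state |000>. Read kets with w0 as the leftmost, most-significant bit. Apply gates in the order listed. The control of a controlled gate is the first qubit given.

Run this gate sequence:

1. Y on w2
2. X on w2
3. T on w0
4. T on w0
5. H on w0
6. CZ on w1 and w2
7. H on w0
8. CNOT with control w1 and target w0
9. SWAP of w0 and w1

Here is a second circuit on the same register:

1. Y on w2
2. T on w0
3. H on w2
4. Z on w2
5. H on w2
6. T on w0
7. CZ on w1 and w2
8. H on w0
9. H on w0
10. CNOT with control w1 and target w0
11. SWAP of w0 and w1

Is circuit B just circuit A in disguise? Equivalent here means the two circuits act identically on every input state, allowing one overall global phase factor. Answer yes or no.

Yes: on every input state the two circuits agree up to one overall phase factor.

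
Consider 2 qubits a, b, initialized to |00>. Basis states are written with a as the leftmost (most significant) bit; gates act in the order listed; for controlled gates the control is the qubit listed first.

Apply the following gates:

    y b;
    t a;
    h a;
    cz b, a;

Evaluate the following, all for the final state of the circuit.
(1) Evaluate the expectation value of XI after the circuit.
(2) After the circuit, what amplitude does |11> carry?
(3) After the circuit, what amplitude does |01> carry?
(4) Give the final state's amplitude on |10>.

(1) The expectation value of XI is -1.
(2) The final state's coefficient on |11> equals -sqrt(2)*I/2.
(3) The amplitude on |01> is sqrt(2)*I/2.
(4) The final state's coefficient on |10> equals 0.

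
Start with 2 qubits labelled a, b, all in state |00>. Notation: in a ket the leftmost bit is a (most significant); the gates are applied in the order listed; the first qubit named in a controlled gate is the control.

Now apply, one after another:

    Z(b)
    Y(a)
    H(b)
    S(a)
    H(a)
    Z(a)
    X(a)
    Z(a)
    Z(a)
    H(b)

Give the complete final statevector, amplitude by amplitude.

After the circuit, the state carries amplitude -sqrt(2)/2 on |00>, 0 on |01>, -sqrt(2)/2 on |10>, 0 on |11>.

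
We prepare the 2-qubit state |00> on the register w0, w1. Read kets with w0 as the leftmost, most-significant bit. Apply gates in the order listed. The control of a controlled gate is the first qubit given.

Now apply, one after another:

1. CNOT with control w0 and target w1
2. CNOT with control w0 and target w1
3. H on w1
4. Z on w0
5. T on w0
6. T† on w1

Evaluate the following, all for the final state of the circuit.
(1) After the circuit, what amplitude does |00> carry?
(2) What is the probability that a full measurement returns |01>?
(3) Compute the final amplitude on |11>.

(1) The final state's coefficient on |00> equals sqrt(2)/2. Key observation: gates 1-2 undo each other exactly, leaving only the rest of the circuit to track.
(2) Outcome |01> occurs with probability 1/2.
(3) The final state's coefficient on |11> equals 0.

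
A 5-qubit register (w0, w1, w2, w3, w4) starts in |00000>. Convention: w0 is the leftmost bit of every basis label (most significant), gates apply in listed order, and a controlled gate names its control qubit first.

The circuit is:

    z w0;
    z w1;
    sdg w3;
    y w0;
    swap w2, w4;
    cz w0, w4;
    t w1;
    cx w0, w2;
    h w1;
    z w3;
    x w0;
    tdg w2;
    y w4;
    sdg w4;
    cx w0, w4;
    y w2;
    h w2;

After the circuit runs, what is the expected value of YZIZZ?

The observable YZIZZ averages to 0.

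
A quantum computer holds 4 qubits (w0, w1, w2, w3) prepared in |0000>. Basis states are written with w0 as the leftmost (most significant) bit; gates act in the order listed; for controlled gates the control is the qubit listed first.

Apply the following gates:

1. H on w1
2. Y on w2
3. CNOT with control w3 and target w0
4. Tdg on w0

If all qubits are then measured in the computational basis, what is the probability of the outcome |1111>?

A full measurement returns |1111> with probability 0.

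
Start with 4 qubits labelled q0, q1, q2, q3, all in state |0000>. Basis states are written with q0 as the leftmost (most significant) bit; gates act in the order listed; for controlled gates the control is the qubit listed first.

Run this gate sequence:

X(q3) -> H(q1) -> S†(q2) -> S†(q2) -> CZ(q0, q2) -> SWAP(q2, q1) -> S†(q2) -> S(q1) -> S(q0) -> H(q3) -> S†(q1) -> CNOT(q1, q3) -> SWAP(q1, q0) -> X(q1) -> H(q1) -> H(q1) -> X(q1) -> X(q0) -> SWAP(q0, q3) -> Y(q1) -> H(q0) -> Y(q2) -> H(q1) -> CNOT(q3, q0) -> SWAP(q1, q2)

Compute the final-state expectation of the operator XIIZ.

The observable XIIZ averages to 0. Key observation: steps 14-17 multiply out to the identity, so the circuit reduces to the remaining gates.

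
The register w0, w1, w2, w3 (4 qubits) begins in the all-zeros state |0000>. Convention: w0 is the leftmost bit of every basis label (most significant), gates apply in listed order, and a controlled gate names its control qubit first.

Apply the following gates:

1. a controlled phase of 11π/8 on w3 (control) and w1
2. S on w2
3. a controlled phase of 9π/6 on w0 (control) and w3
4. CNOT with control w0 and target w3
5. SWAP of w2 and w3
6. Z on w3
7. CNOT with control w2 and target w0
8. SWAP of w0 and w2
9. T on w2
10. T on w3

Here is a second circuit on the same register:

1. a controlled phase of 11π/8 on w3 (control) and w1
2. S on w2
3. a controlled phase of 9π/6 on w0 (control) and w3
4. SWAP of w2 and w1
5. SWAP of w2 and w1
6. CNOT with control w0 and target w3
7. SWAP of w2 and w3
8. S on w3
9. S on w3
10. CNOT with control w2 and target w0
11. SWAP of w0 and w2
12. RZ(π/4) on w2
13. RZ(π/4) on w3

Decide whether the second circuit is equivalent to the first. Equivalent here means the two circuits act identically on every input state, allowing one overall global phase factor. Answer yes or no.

Yes: on every input state the two circuits agree up to one overall phase factor.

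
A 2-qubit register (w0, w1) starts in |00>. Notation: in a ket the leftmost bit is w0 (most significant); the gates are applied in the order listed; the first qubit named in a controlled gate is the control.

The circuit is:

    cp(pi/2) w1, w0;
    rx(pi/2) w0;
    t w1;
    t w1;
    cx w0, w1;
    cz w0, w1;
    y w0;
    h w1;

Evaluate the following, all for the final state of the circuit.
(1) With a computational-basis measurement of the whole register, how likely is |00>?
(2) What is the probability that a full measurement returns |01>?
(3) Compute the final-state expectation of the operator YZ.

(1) The probability of measuring |00> is 1/4.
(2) A full measurement returns |01> with probability 1/4.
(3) The observable YZ averages to 1.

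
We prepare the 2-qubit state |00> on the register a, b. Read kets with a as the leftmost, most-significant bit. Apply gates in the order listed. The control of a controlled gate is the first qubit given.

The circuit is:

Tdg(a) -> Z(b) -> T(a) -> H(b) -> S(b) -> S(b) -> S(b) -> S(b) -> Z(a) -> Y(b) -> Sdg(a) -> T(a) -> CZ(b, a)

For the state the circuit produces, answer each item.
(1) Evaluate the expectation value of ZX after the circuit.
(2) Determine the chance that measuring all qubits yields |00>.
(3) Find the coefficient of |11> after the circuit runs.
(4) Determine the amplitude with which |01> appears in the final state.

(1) The expectation value of ZX is -1. Key observation: gates 5-8 undo each other exactly, leaving only the rest of the circuit to track.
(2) Outcome |00> occurs with probability 1/2.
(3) The amplitude on |11> is 0.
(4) |01> carries amplitude sqrt(2)*I/2 in the final state.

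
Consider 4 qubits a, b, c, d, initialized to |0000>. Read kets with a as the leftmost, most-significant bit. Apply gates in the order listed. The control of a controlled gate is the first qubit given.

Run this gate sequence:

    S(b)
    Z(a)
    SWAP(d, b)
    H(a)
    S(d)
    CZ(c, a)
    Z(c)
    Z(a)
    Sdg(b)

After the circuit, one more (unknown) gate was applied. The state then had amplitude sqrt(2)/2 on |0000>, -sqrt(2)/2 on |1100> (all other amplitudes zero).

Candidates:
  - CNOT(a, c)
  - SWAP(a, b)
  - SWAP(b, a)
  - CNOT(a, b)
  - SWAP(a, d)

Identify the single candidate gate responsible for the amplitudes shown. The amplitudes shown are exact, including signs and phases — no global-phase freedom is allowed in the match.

It was CNOT(a, b) that produced the state shown.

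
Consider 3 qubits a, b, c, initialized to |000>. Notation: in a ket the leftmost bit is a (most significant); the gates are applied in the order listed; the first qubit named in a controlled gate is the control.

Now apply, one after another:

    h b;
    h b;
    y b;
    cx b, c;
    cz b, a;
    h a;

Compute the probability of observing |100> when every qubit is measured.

Outcome |100> occurs with probability 0.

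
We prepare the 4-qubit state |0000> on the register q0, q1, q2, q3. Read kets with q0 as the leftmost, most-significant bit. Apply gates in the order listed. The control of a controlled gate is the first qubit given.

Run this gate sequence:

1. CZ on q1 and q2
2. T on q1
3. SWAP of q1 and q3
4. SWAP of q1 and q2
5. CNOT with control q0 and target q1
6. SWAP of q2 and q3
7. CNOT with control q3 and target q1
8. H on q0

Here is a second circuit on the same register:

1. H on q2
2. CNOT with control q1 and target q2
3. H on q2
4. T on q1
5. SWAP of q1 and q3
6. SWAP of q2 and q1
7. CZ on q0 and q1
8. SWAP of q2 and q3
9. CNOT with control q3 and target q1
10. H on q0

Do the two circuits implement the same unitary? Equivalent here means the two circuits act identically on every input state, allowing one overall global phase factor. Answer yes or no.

No: there is an input state on which the two circuits produce genuinely different outputs (not merely differing by a phase).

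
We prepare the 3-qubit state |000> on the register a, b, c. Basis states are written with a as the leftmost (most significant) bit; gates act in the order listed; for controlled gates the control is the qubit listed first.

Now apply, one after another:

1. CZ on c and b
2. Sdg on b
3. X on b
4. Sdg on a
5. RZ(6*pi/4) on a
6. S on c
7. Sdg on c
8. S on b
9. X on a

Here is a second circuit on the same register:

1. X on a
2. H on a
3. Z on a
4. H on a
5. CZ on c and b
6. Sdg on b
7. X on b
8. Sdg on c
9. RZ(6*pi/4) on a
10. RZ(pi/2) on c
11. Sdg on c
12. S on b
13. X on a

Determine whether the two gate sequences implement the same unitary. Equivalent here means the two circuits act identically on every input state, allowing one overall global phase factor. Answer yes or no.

No — the two circuits implement different unitaries, even allowing a global phase.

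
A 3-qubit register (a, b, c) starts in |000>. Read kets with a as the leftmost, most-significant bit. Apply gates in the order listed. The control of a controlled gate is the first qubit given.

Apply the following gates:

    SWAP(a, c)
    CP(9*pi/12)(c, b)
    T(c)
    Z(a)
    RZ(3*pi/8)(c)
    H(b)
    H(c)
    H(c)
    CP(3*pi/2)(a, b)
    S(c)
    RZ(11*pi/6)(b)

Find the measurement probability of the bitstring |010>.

The probability of measuring |010> is 1/2. Key observation: steps 7-8 multiply out to the identity, so the circuit reduces to the remaining gates.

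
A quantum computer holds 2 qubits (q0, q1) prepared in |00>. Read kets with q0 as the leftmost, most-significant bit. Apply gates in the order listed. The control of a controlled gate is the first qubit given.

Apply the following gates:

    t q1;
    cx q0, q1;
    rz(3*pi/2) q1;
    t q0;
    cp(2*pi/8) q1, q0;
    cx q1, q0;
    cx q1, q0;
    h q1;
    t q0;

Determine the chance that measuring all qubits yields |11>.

The probability of measuring |11> is 0. Key observation: steps 6-7 multiply out to the identity, so the circuit reduces to the remaining gates.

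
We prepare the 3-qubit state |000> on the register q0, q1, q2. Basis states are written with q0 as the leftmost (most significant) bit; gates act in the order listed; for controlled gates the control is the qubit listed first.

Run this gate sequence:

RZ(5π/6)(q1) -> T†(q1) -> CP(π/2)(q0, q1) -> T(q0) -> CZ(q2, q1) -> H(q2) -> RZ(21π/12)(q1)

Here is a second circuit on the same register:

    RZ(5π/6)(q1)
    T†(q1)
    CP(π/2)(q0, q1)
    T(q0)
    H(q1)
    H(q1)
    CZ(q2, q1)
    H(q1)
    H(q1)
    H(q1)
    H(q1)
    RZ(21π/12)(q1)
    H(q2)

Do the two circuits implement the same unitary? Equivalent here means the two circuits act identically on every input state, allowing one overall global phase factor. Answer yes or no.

Yes — the two circuits implement the same unitary up to a global phase.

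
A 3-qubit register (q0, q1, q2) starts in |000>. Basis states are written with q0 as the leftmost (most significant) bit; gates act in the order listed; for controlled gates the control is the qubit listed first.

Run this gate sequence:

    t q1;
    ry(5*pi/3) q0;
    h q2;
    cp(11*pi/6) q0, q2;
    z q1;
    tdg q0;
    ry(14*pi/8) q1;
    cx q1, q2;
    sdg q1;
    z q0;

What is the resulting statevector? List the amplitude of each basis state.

The final amplitudes are sqrt(6*sqrt(2) + 12)/8 on |000>, sqrt(6*sqrt(2) + 12)/8 on |001>, I*sqrt(12 - 6*sqrt(2))/8 on |010>, I*sqrt(12 - 6*sqrt(2))/8 on |011>, -sqrt(2*sqrt(2) + 4)*exp(3*I*pi/4)/8 on |100>, -sqrt(2*sqrt(2) + 4)*exp(7*I*pi/12)/8 on |101>, sqrt(4 - 2*sqrt(2))*exp(I*pi/12)/8 on |110>, sqrt(4 - 2*sqrt(2))*exp(I*pi/4)/8 on |111>.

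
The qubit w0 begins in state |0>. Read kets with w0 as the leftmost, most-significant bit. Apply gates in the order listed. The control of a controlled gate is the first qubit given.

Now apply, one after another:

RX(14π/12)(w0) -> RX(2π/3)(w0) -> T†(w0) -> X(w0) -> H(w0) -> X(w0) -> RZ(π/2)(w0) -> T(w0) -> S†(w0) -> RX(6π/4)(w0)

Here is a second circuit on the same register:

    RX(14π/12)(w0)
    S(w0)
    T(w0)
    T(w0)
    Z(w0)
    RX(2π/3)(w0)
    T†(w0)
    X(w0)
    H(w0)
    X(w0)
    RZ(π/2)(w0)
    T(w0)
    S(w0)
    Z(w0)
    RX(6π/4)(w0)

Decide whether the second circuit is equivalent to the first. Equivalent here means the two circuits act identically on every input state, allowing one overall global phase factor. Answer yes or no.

Yes: on every input state the two circuits agree up to one overall phase factor.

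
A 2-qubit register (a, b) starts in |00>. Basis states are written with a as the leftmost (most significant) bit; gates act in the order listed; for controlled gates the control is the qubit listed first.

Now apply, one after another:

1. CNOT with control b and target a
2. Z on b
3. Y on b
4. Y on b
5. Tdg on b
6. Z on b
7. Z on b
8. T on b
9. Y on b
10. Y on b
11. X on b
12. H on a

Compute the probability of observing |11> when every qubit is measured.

The probability of measuring |11> is 1/2. Key observation: gates 3-10 undo each other exactly, leaving only the rest of the circuit to track.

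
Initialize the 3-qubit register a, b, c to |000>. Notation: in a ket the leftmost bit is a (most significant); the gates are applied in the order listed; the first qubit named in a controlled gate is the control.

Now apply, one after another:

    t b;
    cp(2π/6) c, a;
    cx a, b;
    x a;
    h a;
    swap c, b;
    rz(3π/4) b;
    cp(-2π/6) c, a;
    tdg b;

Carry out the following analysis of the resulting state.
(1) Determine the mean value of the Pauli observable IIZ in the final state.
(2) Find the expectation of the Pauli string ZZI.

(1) The observable IIZ averages to 1.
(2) The expectation value of ZZI is 0.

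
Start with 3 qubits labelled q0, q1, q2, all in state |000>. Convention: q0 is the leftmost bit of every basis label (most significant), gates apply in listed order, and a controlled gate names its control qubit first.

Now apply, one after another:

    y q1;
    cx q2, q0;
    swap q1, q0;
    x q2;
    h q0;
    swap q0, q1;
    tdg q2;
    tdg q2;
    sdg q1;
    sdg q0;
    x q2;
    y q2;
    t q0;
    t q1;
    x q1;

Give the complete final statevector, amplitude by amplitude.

The final amplitudes are -sqrt(2)*exp(I*pi/4)/2 on |001>, sqrt(2)*I/2 on |011>, and 0 on every other basis state.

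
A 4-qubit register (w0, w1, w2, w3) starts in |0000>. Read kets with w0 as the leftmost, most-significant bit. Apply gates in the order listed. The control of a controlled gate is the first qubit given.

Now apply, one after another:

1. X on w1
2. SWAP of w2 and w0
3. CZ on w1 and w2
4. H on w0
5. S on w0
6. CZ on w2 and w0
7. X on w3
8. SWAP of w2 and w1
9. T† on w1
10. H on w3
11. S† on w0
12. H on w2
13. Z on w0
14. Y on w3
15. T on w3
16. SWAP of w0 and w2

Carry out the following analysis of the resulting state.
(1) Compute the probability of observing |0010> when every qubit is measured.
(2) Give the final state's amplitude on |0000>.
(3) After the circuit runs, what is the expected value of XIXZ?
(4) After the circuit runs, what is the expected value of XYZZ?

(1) The probability of measuring |0010> is 1/8.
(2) |0000> carries amplitude sqrt(2)*I/4 in the final state.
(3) The observable XIXZ averages to 0.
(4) The expectation value of XYZZ is 0.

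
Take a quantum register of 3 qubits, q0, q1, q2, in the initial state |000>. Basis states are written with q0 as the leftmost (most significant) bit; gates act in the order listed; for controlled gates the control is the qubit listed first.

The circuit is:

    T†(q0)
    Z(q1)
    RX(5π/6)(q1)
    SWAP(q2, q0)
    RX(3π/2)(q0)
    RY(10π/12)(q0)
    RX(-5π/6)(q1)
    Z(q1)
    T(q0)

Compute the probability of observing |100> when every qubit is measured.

The probability of measuring |100> is 1/2.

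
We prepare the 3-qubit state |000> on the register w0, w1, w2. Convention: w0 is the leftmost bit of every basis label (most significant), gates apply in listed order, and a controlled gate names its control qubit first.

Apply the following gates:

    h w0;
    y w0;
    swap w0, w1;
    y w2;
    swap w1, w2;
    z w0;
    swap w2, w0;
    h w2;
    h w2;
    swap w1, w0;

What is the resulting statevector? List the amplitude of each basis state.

After the circuit, the state carries amplitude sqrt(2)/2 on |100>, -sqrt(2)/2 on |110>, and 0 on every other basis state. Key observation: the block from step 8 through step 9 cancels to the identity and can be dropped.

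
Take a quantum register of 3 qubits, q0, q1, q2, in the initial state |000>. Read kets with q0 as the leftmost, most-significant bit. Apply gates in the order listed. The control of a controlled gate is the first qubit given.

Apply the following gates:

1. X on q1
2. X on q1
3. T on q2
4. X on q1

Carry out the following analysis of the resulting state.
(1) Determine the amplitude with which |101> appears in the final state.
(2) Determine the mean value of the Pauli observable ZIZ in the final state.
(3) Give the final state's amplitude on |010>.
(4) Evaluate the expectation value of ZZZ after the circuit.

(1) |101> carries amplitude 0 in the final state.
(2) The expectation value of ZIZ is 1.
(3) The amplitude on |010> is 1.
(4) In the final state, ZZZ has expectation -1.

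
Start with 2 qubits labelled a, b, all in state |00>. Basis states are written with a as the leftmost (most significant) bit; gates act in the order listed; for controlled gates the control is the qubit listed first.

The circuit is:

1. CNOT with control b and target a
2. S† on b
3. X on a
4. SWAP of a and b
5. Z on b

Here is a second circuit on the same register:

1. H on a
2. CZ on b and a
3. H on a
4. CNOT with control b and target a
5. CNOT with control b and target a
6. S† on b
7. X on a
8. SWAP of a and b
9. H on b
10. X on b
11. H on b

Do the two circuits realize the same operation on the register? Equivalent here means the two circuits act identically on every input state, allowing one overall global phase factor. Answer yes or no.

Yes: on every input state the two circuits agree up to one overall phase factor.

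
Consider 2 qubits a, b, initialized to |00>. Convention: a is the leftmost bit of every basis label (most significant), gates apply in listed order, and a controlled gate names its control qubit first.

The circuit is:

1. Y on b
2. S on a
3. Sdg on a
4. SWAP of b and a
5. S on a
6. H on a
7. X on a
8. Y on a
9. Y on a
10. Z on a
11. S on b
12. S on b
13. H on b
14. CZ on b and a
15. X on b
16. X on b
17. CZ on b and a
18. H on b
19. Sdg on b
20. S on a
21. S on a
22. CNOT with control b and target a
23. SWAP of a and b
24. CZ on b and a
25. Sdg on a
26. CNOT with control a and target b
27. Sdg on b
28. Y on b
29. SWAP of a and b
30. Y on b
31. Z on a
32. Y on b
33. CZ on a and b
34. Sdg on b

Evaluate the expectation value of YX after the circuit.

In the final state, YX has expectation 0.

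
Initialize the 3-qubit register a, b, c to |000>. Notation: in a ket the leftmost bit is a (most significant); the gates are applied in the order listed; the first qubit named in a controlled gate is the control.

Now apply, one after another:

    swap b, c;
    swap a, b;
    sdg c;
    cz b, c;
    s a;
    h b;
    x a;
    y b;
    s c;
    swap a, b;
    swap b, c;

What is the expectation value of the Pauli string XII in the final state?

The observable XII averages to -1.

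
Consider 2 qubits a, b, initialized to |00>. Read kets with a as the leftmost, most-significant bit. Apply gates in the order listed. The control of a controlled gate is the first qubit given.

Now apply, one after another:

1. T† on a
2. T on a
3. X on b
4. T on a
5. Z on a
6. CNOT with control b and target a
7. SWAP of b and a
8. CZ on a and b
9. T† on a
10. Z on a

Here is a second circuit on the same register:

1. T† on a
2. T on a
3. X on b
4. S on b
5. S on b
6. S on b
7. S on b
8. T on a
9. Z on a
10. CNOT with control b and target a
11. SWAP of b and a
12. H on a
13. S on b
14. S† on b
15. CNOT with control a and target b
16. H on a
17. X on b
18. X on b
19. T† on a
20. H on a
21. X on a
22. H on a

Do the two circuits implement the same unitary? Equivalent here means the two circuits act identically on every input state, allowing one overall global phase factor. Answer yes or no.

No, they are not equivalent — no single phase factor reconciles the two unitaries.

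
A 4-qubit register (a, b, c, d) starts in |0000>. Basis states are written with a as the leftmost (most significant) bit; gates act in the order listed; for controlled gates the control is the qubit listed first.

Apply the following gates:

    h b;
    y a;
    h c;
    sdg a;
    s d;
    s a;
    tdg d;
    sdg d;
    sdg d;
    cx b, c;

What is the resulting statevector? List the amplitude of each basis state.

The final amplitudes are I/2 on |1000>, I/2 on |1010>, I/2 on |1100>, I/2 on |1110>, and 0 on every other basis state.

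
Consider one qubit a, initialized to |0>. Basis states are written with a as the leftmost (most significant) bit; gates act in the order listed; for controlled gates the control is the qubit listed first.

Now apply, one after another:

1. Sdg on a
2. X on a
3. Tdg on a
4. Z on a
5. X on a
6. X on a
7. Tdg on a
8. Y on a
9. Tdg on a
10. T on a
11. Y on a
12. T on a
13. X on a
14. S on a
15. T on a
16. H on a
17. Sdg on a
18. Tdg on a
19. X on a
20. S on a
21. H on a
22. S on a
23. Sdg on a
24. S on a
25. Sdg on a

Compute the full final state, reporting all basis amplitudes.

After the circuit, the state carries amplitude 1/2 - exp(I*pi/4)/2 on |0>, 1/2 + exp(I*pi/4)/2 on |1>. Key observation: the block from step 6 through step 13 cancels to the identity and can be dropped.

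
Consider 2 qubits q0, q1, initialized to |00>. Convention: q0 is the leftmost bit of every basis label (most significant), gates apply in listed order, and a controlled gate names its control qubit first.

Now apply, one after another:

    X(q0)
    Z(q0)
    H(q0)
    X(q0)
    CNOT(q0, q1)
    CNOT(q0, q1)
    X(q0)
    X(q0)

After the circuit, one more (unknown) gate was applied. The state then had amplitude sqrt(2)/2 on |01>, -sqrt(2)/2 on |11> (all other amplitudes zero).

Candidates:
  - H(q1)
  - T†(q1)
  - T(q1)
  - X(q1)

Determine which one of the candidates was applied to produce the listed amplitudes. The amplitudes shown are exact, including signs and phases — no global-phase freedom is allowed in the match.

The applied gate was X(q1). Key observation: the block from step 4 through step 7 cancels to the identity and can be dropped.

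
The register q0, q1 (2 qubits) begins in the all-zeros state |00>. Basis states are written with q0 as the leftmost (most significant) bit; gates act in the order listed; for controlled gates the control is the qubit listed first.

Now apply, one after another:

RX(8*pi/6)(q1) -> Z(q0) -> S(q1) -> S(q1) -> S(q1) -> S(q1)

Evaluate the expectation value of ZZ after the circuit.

The observable ZZ averages to -1/2.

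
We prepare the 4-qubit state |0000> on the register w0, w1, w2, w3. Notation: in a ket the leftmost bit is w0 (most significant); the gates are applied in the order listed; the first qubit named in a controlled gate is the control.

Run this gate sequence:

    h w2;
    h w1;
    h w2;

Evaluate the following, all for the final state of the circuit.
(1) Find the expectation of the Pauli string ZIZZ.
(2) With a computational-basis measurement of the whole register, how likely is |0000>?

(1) In the final state, ZIZZ has expectation 1.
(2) Outcome |0000> occurs with probability 1/2.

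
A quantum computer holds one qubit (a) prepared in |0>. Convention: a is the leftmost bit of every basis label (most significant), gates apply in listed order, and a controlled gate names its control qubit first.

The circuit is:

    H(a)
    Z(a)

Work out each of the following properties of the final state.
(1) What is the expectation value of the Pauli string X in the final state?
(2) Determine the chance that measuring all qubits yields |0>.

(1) The expectation value of X is -1.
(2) Outcome |0> occurs with probability 1/2.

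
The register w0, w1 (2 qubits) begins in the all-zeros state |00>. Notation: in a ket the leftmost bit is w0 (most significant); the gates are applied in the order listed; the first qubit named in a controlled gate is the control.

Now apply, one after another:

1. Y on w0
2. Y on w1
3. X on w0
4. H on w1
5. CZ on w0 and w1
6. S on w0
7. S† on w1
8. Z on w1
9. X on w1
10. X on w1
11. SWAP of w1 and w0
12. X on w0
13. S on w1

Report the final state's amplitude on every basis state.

After the circuit, the state carries amplitude sqrt(2)*I/2 on |00>, 0 on |01>, -sqrt(2)/2 on |10>, 0 on |11>.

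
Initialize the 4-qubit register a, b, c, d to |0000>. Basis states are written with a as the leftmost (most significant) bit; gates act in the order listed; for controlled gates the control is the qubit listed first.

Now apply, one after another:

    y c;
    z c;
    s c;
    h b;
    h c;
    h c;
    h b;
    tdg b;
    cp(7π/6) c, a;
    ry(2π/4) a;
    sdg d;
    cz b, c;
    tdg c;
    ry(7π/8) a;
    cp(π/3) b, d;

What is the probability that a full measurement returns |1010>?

Outcome |1010> occurs with probability sqrt(2 - sqrt(2))/4 + 1/2. Key observation: the block from step 4 through step 7 cancels to the identity and can be dropped.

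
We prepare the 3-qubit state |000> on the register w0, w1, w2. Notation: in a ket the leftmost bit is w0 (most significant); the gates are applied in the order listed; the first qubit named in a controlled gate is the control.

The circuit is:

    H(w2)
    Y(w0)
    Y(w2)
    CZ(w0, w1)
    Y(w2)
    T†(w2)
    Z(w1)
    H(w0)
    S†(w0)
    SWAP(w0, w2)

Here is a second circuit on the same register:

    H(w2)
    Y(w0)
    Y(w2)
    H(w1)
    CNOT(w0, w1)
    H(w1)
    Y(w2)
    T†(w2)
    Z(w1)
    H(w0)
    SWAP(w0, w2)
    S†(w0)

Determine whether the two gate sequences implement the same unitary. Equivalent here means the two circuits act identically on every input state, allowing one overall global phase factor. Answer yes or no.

No: there is an input state on which the two circuits produce genuinely different outputs (not merely differing by a phase).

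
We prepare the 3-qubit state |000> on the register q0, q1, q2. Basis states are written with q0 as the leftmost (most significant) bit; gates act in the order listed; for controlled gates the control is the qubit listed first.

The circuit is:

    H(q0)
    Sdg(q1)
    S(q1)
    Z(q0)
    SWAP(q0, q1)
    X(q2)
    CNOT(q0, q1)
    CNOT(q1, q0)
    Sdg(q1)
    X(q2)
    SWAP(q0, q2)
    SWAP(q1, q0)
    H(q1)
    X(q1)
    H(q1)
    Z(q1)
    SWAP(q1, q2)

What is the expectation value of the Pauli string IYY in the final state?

In the final state, IYY has expectation 0. Key observation: gates 13-16 undo each other exactly, leaving only the rest of the circuit to track.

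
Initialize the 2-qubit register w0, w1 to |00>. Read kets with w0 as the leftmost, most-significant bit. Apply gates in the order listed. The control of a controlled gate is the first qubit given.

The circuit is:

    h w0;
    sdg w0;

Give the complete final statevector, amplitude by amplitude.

The resulting statevector has amplitude sqrt(2)/2 on |00>, 0 on |01>, -sqrt(2)*I/2 on |10>, 0 on |11>.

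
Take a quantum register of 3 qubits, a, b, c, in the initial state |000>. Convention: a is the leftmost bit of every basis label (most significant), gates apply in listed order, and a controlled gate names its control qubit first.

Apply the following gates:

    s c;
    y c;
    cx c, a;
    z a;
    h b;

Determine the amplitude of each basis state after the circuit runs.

The final amplitudes are -sqrt(2)*I/2 on |101>, -sqrt(2)*I/2 on |111>, and 0 on every other basis state.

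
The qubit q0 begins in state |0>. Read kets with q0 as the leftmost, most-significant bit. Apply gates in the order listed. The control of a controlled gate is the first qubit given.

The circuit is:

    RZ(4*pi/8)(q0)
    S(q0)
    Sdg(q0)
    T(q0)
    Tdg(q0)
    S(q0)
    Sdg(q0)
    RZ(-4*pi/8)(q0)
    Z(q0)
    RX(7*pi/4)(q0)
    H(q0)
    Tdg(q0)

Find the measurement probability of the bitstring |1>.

Outcome |1> occurs with probability 1/2. Key observation: the block from step 1 through step 8 cancels to the identity and can be dropped.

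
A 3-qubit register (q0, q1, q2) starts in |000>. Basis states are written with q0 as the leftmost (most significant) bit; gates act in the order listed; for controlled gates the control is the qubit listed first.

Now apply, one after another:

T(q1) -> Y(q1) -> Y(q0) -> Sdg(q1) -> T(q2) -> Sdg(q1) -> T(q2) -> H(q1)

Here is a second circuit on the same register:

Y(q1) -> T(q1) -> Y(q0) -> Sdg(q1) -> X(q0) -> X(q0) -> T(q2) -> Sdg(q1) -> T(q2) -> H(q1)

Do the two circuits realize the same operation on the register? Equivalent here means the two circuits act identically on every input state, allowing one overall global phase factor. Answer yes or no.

No — the two circuits implement different unitaries, even allowing a global phase.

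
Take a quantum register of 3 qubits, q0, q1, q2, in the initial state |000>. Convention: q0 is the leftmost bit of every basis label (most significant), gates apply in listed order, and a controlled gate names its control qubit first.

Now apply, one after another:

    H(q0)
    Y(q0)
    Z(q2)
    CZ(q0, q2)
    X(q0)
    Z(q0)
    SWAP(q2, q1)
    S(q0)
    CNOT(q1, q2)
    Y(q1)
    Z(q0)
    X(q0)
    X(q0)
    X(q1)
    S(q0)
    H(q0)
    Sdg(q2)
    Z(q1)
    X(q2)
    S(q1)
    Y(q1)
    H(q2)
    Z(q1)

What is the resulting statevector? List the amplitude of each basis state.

The final amplitudes are sqrt(2)*I/2 on |010>, -sqrt(2)*I/2 on |011>, and 0 on every other basis state.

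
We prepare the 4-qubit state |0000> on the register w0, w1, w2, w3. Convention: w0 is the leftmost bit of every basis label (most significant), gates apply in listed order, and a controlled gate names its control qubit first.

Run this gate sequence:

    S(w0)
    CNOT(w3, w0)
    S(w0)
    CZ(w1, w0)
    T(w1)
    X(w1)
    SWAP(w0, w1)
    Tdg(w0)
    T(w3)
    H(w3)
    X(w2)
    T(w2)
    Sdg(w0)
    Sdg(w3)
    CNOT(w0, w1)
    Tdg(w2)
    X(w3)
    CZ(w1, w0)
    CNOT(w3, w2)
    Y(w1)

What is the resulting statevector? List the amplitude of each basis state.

The resulting statevector has amplitude -sqrt(2)*exp(3*I*pi/4)/2 on |1001>, -sqrt(2)*exp(I*pi/4)/2 on |1010>, and 0 on every other basis state.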